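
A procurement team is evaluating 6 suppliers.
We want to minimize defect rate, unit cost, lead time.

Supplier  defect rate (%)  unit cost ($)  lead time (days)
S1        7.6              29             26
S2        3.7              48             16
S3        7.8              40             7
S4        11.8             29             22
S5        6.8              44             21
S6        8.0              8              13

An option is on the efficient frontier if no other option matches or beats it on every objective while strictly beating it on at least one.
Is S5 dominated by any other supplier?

No

S1: worse on defect rate (7.6 vs 6.8).
S2: worse on unit cost (48 vs 44).
S3: worse on defect rate (7.8 vs 6.8).
S4: worse on defect rate (11.8 vs 6.8).
S6: worse on defect rate (8.0 vs 6.8).
No option is at least as good as S5 on every objective and strictly better on one.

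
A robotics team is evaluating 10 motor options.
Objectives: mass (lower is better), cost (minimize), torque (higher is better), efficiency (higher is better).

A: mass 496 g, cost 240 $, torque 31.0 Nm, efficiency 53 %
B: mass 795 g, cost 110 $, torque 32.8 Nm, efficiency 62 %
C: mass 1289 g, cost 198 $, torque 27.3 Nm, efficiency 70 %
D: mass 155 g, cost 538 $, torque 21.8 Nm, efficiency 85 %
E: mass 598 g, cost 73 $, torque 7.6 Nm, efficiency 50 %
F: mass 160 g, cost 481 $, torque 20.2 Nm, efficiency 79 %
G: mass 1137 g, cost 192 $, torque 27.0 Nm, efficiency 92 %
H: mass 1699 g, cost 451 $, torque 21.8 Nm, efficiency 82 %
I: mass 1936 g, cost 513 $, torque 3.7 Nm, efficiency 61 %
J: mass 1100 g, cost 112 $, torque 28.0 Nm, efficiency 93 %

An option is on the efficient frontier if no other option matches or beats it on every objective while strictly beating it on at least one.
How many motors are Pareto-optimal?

6

A: not dominated.
B: not dominated (best torque).
C: dominated by J (mass 1100≤1289, cost 112≤198, torque 28.0≥27.3, efficiency 93≥70).
D: not dominated (best mass).
E: not dominated (best cost).
F: not dominated.
G: dominated by J (mass 1100≤1137, cost 112≤192, torque 28.0≥27.0, efficiency 93≥92).
H: dominated by G (mass 1137≤1699, cost 192≤451, torque 27.0≥21.8, efficiency 92≥82).
I: dominated by B (mass 795≤1936, cost 110≤513, torque 32.8≥3.7, efficiency 62≥61).
J: not dominated (best efficiency).
Pareto-optimal: A, B, D, E, F, J → 6.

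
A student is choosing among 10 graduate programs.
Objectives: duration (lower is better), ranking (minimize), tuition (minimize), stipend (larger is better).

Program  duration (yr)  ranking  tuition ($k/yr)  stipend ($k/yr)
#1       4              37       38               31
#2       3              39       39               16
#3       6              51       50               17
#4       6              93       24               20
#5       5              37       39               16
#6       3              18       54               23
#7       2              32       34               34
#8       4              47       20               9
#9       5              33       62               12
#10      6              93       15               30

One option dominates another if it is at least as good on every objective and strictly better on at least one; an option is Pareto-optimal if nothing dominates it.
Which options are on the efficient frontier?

#1: dominated by #7 (duration 2≤4, ranking 32≤37, tuition 34≤38, stipend 34≥31).
#2: dominated by #7 (duration 2≤3, ranking 32≤39, tuition 34≤39, stipend 34≥16).
#3: dominated by #1 (duration 4≤6, ranking 37≤51, tuition 38≤50, stipend 31≥17).
#4: dominated by #10 (duration 6≤6, ranking 93≤93, tuition 15≤24, stipend 30≥20).
#5: dominated by #1 (duration 4≤5, ranking 37≤37, tuition 38≤39, stipend 31≥16).
#6: not dominated (best ranking).
#7: not dominated (best duration).
#8: not dominated.
#9: dominated by #6 (duration 3≤5, ranking 18≤33, tuition 54≤62, stipend 23≥12).
#10: not dominated (best tuition).

#6, #7, #8, #10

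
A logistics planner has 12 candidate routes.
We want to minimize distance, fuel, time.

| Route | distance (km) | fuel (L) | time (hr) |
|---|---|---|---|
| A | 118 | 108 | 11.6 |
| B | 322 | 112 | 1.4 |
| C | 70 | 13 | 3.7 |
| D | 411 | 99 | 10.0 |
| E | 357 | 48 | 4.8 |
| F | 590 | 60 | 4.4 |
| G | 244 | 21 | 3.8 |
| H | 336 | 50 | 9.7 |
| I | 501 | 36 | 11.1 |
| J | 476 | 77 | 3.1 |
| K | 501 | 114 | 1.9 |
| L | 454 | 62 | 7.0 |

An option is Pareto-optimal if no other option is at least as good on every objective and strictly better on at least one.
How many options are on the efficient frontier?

3

A: dominated by C (distance 70≤118, fuel 13≤108, time 3.7≤11.6).
B: not dominated (best time).
C: not dominated (best distance).
D: dominated by C (distance 70≤411, fuel 13≤99, time 3.7≤10.0).
E: dominated by C (distance 70≤357, fuel 13≤48, time 3.7≤4.8).
F: dominated by C (distance 70≤590, fuel 13≤60, time 3.7≤4.4).
G: dominated by C (distance 70≤244, fuel 13≤21, time 3.7≤3.8).
H: dominated by C (distance 70≤336, fuel 13≤50, time 3.7≤9.7).
I: dominated by C (distance 70≤501, fuel 13≤36, time 3.7≤11.1).
J: not dominated.
K: dominated by B (distance 322≤501, fuel 112≤114, time 1.4≤1.9).
L: dominated by C (distance 70≤454, fuel 13≤62, time 3.7≤7.0).
Pareto-optimal: B, C, J → 3.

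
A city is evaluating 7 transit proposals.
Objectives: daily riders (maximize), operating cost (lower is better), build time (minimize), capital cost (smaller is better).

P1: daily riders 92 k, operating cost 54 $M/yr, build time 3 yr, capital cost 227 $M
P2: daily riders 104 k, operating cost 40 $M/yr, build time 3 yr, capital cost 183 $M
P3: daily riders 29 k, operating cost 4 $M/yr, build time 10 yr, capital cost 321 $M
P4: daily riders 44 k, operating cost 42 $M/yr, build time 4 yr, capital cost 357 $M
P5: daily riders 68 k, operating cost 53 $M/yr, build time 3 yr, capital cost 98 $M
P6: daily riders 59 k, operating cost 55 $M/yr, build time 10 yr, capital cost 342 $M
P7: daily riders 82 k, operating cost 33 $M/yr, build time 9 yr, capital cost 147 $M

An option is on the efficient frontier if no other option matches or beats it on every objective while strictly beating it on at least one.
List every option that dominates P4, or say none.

P2: daily riders 104≥44, operating cost 40≤42, build time 3≤4, capital cost 183≤357 — dominates P4.
Others (P1, P3, P5, P6, P7) are each worse than P4 on at least one objective.

P2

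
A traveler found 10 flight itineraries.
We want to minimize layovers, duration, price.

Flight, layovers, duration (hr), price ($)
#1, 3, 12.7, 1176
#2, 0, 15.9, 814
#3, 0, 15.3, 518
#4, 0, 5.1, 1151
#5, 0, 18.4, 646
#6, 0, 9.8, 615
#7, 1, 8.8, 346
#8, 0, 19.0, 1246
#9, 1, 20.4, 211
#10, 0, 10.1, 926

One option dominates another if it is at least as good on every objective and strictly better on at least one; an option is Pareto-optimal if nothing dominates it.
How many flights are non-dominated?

5

#1: dominated by #4 (layovers 0≤3, duration 5.1≤12.7, price 1151≤1176).
#2: dominated by #3 (layovers 0≤0, duration 15.3≤15.9, price 518≤814).
#3: not dominated.
#4: not dominated (best duration).
#5: dominated by #3 (layovers 0≤0, duration 15.3≤18.4, price 518≤646).
#6: not dominated.
#7: not dominated.
#8: dominated by #2 (layovers 0≤0, duration 15.9≤19.0, price 814≤1246).
#9: not dominated (best price).
#10: dominated by #6 (layovers 0≤0, duration 9.8≤10.1, price 615≤926).
Pareto-optimal: #3, #4, #6, #7, #9 → 5.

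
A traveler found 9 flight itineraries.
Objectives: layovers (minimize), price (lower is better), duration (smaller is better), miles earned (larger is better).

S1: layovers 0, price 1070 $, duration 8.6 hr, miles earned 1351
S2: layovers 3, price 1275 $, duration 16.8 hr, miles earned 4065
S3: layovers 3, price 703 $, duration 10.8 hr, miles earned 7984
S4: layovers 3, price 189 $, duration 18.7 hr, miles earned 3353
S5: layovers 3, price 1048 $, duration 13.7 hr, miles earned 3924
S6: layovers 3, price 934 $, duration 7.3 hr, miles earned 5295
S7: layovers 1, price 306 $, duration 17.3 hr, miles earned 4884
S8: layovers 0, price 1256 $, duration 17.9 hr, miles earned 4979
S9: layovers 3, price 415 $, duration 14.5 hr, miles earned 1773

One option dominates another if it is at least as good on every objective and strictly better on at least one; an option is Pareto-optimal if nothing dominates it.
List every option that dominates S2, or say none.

S3: layovers 3≤3, price 703≤1275, duration 10.8≤16.8, miles earned 7984≥4065 — dominates S2.
S6: layovers 3≤3, price 934≤1275, duration 7.3≤16.8, miles earned 5295≥4065 — dominates S2.
Others (S1, S4, S5, S7, S8, S9) are each worse than S2 on at least one objective.

S3, S6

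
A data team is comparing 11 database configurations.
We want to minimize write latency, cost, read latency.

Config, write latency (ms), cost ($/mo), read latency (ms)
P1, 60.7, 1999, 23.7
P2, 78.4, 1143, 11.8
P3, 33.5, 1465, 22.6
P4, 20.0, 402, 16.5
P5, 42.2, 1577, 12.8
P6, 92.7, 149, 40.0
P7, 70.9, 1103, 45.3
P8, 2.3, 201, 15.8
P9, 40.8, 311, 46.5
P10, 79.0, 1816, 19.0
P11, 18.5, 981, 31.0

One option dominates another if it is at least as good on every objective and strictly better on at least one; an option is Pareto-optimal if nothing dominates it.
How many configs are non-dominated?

P1: dominated by P3 (write latency 33.5≤60.7, cost 1465≤1999, read latency 22.6≤23.7).
P2: not dominated (best read latency).
P3: dominated by P4 (write latency 20.0≤33.5, cost 402≤1465, read latency 16.5≤22.6).
P4: dominated by P8 (write latency 2.3≤20.0, cost 201≤402, read latency 15.8≤16.5).
P5: not dominated.
P6: not dominated (best cost).
P7: dominated by P4 (write latency 20.0≤70.9, cost 402≤1103, read latency 16.5≤45.3).
P8: not dominated (best write latency).
P9: dominated by P8 (write latency 2.3≤40.8, cost 201≤311, read latency 15.8≤46.5).
P10: dominated by P2 (write latency 78.4≤79.0, cost 1143≤1816, read latency 11.8≤19.0).
P11: dominated by P8 (write latency 2.3≤18.5, cost 201≤981, read latency 15.8≤31.0).
Pareto-optimal: P2, P5, P6, P8 → 4.

4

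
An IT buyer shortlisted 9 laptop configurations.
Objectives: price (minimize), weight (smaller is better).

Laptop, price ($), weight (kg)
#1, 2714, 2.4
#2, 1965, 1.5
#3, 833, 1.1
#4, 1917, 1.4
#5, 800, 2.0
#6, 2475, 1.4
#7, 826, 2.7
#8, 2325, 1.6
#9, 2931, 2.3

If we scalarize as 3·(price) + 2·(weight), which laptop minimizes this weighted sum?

#5

#1: 3·2714 + 2·2.4 = 8146.8
#2: 3·1965 + 2·1.5 = 5898.0
#3: 3·833 + 2·1.1 = 2501.2
#4: 3·1917 + 2·1.4 = 5753.8
#5: 3·800 + 2·2.0 = 2404.0
#6: 3·2475 + 2·1.4 = 7427.8
#7: 3·826 + 2·2.7 = 2483.4
#8: 3·2325 + 2·1.6 = 6978.2
#9: 3·2931 + 2·2.3 = 8797.6
Lowest: #5 at 2404.0.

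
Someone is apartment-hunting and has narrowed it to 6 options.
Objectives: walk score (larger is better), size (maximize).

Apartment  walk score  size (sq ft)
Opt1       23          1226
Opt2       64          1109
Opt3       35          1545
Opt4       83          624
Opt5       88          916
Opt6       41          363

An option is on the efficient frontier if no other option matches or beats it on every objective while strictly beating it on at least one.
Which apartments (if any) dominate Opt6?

Opt2, Opt4, Opt5

Opt2: walk score 64≥41, size 1109≥363 — dominates Opt6.
Opt4: walk score 83≥41, size 624≥363 — dominates Opt6.
Opt5: walk score 88≥41, size 916≥363 — dominates Opt6.
Others (Opt1, Opt3) are each worse than Opt6 on at least one objective.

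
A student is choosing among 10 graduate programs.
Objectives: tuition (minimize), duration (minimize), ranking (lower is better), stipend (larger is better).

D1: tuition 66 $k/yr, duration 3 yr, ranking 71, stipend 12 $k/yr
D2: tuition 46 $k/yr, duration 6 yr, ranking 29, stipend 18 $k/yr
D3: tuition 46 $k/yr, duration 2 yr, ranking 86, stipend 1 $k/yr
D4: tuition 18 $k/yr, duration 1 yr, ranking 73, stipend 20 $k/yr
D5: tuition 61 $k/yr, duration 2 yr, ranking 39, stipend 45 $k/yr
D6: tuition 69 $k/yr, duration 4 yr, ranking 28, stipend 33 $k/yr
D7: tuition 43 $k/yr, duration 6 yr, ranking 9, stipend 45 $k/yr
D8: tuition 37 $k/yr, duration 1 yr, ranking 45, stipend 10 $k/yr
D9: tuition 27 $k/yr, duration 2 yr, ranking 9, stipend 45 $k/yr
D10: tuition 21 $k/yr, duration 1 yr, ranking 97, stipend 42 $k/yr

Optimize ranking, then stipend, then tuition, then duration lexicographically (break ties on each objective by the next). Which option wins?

First minimize ranking: best is 9, kept {D7, D9}.
Then maximize stipend: best is 45, kept {D7, D9}.
Then minimize tuition: best is 27, kept {D9}.

D9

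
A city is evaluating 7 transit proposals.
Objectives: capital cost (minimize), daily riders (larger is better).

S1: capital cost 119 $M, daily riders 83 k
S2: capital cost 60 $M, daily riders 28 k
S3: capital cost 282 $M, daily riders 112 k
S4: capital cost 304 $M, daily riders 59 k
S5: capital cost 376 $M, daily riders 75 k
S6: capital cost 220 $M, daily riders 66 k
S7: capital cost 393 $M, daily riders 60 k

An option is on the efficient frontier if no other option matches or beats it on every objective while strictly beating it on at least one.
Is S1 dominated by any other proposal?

No

S2: worse on daily riders (28 vs 83).
S3: worse on capital cost (282 vs 119).
S4: worse on capital cost (304 vs 119).
S5: worse on capital cost (376 vs 119).
S6: worse on capital cost (220 vs 119).
S7: worse on capital cost (393 vs 119).
No option is at least as good as S1 on every objective and strictly better on one.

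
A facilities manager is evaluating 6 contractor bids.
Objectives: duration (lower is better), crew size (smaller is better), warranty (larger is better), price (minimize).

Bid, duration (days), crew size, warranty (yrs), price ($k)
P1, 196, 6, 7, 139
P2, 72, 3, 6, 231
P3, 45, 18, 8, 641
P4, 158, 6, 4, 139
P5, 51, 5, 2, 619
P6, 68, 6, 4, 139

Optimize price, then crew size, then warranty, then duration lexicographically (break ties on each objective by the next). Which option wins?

P1

First minimize price: best is 139, kept {P1, P4, P6}.
Then minimize crew size: best is 6, kept {P1, P4, P6}.
Then maximize warranty: best is 7, kept {P1}.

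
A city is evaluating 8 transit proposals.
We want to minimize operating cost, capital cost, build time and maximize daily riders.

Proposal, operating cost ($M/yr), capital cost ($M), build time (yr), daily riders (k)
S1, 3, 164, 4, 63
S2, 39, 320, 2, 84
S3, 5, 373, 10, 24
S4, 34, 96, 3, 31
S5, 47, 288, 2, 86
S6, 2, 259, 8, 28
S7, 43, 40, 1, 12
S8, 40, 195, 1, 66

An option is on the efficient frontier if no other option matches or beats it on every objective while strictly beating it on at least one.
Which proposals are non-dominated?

S1: not dominated.
S2: not dominated.
S3: dominated by S1 (operating cost 3≤5, capital cost 164≤373, build time 4≤10, daily riders 63≥24).
S4: not dominated.
S5: not dominated (best daily riders).
S6: not dominated (best operating cost).
S7: not dominated (best capital cost).
S8: not dominated.

S1, S2, S4, S5, S6, S7, S8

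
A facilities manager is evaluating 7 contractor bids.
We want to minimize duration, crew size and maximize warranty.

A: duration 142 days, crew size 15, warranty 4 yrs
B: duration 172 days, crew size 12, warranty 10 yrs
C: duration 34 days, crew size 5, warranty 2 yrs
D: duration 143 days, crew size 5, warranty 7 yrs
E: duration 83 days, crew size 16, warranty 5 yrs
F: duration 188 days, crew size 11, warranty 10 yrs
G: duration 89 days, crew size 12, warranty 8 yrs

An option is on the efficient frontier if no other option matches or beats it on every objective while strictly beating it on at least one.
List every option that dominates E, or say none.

none

A: worse on duration (142 vs 83).
B: worse on duration (172 vs 83).
C: worse on warranty (2 vs 5).
D: worse on duration (143 vs 83).
F: worse on duration (188 vs 83).
G: worse on duration (89 vs 83).
No option dominates E.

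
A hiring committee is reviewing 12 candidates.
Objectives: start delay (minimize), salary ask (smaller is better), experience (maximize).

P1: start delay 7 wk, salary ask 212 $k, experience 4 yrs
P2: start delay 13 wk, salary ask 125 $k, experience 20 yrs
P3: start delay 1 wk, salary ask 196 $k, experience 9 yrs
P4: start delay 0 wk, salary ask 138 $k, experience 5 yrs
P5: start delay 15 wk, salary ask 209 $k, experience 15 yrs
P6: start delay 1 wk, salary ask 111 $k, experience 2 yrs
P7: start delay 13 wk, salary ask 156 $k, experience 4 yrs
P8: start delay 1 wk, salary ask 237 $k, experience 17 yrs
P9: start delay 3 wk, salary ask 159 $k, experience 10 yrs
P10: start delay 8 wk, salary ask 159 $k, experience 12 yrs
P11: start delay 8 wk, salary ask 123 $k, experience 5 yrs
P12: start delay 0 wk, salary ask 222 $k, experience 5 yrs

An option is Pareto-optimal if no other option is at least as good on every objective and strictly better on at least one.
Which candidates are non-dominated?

P1: dominated by P3 (start delay 1≤7, salary ask 196≤212, experience 9≥4).
P2: not dominated (best experience).
P3: not dominated.
P4: not dominated.
P5: dominated by P2 (start delay 13≤15, salary ask 125≤209, experience 20≥15).
P6: not dominated (best salary ask).
P7: dominated by P2 (start delay 13≤13, salary ask 125≤156, experience 20≥4).
P8: not dominated.
P9: not dominated.
P10: not dominated.
P11: not dominated.
P12: dominated by P4 (start delay 0≤0, salary ask 138≤222, experience 5≥5).

P2, P3, P4, P6, P8, P9, P10, P11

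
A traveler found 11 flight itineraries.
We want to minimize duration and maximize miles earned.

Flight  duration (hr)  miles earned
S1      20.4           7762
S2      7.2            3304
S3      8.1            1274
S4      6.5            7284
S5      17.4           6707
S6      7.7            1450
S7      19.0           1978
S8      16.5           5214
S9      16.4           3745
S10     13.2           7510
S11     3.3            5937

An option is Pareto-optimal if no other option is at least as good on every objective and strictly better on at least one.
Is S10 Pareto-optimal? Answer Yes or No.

S1: worse on duration (20.4 vs 13.2).
S2: worse on miles earned (3304 vs 7510).
S3: worse on miles earned (1274 vs 7510).
S4: worse on miles earned (7284 vs 7510).
S5: worse on duration (17.4 vs 13.2).
S6: worse on miles earned (1450 vs 7510).
S7: worse on duration (19.0 vs 13.2).
S8: worse on duration (16.5 vs 13.2).
S9: worse on duration (16.4 vs 13.2).
S11: worse on miles earned (5937 vs 7510).
No option is at least as good as S10 on every objective and strictly better on one.

Yes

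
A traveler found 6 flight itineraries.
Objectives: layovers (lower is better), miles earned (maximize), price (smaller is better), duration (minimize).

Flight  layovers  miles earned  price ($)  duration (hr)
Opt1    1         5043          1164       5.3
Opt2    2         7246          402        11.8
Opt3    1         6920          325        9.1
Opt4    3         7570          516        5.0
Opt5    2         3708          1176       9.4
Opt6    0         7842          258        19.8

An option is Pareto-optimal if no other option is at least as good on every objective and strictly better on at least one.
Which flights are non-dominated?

Opt1: not dominated.
Opt2: not dominated.
Opt3: not dominated.
Opt4: not dominated (best duration).
Opt5: dominated by Opt1 (layovers 1≤2, miles earned 5043≥3708, price 1164≤1176, duration 5.3≤9.4).
Opt6: not dominated (best layovers).

Opt1, Opt2, Opt3, Opt4, Opt6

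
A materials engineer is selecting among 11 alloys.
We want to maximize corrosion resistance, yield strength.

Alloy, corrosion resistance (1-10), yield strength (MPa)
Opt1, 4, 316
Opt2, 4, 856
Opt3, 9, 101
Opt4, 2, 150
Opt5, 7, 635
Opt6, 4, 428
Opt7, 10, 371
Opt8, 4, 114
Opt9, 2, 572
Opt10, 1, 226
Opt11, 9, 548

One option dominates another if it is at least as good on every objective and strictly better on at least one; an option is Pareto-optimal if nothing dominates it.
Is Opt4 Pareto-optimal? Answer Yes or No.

Opt1 vs Opt4: corrosion resistance 4≥2, yield strength 316≥150 — Opt1 is at least as good on every objective and strictly better on at least one, so Opt1 dominates Opt4.

No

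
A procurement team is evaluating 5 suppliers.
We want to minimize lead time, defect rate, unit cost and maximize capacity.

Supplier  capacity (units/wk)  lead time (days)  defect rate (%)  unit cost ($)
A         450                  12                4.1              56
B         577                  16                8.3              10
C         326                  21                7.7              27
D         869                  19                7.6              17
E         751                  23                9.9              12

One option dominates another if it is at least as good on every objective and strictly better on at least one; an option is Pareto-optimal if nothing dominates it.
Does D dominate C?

Yes

D vs C: capacity 869≥326, lead time 19≤21, defect rate 7.6≤7.7, unit cost 17≤27 — D is at least as good on every objective with at least one strict improvement.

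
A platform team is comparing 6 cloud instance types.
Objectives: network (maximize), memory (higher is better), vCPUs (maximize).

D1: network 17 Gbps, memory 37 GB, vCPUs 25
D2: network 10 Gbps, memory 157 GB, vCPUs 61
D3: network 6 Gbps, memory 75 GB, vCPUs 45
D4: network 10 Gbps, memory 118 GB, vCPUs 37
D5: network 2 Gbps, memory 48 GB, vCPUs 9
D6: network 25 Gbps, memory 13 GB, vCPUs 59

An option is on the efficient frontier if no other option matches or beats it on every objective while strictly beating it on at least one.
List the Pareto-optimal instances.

D1, D2, D6

D1: not dominated.
D2: not dominated (best memory).
D3: dominated by D2 (network 10≥6, memory 157≥75, vCPUs 61≥45).
D4: dominated by D2 (network 10≥10, memory 157≥118, vCPUs 61≥37).
D5: dominated by D2 (network 10≥2, memory 157≥48, vCPUs 61≥9).
D6: not dominated (best network).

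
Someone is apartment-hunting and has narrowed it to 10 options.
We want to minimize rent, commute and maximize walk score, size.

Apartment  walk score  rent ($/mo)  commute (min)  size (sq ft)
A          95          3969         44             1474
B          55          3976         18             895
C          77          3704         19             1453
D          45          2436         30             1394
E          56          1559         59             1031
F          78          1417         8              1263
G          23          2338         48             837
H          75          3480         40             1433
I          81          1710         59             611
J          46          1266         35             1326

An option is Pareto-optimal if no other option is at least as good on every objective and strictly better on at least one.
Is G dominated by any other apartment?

Yes

F vs G: walk score 78≥23, rent 1417≤2338, commute 8≤48, size 1263≥837 — F is at least as good on every objective and strictly better on at least one, so F dominates G.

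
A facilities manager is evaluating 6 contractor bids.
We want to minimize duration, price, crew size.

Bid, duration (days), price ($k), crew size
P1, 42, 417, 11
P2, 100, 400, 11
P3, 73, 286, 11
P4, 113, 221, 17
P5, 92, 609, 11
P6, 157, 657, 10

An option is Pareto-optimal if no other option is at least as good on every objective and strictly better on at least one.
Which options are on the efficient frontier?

P1, P3, P4, P6

P1: not dominated (best duration).
P2: dominated by P3 (duration 73≤100, price 286≤400, crew size 11≤11).
P3: not dominated.
P4: not dominated (best price).
P5: dominated by P1 (duration 42≤92, price 417≤609, crew size 11≤11).
P6: not dominated (best crew size).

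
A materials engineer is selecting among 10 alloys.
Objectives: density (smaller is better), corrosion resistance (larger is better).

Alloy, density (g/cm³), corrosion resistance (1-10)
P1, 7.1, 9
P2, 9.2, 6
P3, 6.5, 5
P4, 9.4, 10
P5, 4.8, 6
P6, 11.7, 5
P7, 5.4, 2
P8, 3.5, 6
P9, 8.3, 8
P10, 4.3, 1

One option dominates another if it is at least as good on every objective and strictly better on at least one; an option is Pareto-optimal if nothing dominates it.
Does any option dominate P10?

P8 vs P10: density 3.5≤4.3, corrosion resistance 6≥1 — P8 is at least as good on every objective and strictly better on at least one, so P8 dominates P10.

Yes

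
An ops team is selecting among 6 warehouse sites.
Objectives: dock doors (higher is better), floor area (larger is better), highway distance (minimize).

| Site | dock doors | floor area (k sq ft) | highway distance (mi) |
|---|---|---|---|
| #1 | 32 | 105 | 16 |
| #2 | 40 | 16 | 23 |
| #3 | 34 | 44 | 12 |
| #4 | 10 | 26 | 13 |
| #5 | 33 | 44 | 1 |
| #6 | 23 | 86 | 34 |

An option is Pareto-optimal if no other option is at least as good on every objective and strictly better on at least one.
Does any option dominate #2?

#1: worse on dock doors (32 vs 40).
#3: worse on dock doors (34 vs 40).
#4: worse on dock doors (10 vs 40).
#5: worse on dock doors (33 vs 40).
#6: worse on dock doors (23 vs 40).
No option is at least as good as #2 on every objective and strictly better on one.

No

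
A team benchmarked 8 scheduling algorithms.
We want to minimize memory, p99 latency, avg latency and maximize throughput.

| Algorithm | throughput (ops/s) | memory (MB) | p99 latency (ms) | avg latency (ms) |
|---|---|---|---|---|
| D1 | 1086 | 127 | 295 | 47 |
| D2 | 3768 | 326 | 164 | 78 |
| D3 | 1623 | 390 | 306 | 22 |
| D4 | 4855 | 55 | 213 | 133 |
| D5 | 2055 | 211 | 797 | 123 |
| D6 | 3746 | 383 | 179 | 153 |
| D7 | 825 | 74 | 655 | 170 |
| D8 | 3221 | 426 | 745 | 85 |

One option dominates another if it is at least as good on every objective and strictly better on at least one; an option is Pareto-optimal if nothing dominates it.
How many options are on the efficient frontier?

D1: not dominated.
D2: not dominated (best p99 latency).
D3: not dominated (best avg latency).
D4: not dominated (best throughput).
D5: not dominated.
D6: dominated by D2 (throughput 3768≥3746, memory 326≤383, p99 latency 164≤179, avg latency 78≤153).
D7: dominated by D4 (throughput 4855≥825, memory 55≤74, p99 latency 213≤655, avg latency 133≤170).
D8: dominated by D2 (throughput 3768≥3221, memory 326≤426, p99 latency 164≤745, avg latency 78≤85).
Pareto-optimal: D1, D2, D3, D4, D5 → 5.

5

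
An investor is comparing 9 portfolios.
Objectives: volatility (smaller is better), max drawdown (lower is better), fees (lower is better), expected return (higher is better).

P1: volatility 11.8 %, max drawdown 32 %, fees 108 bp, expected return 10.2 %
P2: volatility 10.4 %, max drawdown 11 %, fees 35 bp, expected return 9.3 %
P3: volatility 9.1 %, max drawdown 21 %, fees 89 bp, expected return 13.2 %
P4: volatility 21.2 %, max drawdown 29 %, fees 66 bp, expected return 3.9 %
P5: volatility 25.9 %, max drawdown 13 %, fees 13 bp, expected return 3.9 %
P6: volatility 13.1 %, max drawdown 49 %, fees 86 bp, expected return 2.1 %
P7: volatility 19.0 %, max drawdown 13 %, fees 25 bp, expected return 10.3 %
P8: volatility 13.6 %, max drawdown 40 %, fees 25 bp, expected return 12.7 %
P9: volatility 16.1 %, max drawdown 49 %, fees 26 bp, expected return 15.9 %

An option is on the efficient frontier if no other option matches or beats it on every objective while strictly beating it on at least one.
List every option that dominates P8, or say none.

P1: worse on fees (108 vs 25).
P2: worse on fees (35 vs 25).
P3: worse on fees (89 vs 25).
P4: worse on volatility (21.2 vs 13.6).
P5: worse on volatility (25.9 vs 13.6).
P6: worse on max drawdown (49 vs 40).
P7: worse on volatility (19.0 vs 13.6).
P9: worse on volatility (16.1 vs 13.6).
No option dominates P8.

none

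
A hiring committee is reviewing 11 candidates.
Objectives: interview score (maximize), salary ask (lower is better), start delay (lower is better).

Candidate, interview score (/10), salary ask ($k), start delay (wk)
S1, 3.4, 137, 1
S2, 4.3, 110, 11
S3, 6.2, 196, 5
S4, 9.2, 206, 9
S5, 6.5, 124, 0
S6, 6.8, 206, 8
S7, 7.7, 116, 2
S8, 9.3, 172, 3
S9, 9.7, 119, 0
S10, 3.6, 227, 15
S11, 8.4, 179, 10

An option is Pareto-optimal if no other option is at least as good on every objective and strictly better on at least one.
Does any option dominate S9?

S1: worse on interview score (3.4 vs 9.7).
S2: worse on interview score (4.3 vs 9.7).
S3: worse on interview score (6.2 vs 9.7).
S4: worse on interview score (9.2 vs 9.7).
S5: worse on interview score (6.5 vs 9.7).
S6: worse on interview score (6.8 vs 9.7).
S7: worse on interview score (7.7 vs 9.7).
S8: worse on interview score (9.3 vs 9.7).
S10: worse on interview score (3.6 vs 9.7).
S11: worse on interview score (8.4 vs 9.7).
No option is at least as good as S9 on every objective and strictly better on one.

No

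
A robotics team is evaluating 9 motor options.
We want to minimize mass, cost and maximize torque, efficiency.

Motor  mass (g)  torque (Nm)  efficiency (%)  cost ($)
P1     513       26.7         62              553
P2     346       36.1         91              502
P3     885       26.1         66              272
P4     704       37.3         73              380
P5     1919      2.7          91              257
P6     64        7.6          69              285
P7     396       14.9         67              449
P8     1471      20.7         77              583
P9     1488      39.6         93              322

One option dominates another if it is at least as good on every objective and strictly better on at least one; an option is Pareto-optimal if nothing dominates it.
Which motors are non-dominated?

P2, P3, P4, P5, P6, P7, P9

P1: dominated by P2 (mass 346≤513, torque 36.1≥26.7, efficiency 91≥62, cost 502≤553).
P2: not dominated.
P3: not dominated.
P4: not dominated.
P5: not dominated (best cost).
P6: not dominated (best mass).
P7: not dominated.
P8: dominated by P2 (mass 346≤1471, torque 36.1≥20.7, efficiency 91≥77, cost 502≤583).
P9: not dominated (best torque).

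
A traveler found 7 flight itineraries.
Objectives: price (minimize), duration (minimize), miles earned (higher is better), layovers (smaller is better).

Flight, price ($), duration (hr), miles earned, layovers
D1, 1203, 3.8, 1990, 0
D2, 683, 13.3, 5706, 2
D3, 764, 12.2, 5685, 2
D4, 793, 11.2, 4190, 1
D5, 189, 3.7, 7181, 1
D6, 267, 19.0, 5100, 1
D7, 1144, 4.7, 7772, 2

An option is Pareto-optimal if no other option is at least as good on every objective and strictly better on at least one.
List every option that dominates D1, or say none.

D2: worse on duration (13.3 vs 3.8).
D3: worse on duration (12.2 vs 3.8).
D4: worse on duration (11.2 vs 3.8).
D5: worse on layovers (1 vs 0).
D6: worse on duration (19.0 vs 3.8).
D7: worse on duration (4.7 vs 3.8).
No option dominates D1.

none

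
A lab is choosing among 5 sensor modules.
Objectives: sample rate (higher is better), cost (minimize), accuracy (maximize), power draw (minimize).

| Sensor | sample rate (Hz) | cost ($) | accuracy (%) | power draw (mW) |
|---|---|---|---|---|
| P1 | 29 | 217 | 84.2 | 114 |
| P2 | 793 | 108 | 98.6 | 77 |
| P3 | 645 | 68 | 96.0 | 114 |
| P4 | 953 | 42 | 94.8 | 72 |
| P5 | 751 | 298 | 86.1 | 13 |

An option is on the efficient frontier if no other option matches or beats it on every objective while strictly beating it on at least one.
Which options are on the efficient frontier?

P1: dominated by P2 (sample rate 793≥29, cost 108≤217, accuracy 98.6≥84.2, power draw 77≤114).
P2: not dominated (best accuracy).
P3: not dominated.
P4: not dominated (best sample rate).
P5: not dominated (best power draw).

P2, P3, P4, P5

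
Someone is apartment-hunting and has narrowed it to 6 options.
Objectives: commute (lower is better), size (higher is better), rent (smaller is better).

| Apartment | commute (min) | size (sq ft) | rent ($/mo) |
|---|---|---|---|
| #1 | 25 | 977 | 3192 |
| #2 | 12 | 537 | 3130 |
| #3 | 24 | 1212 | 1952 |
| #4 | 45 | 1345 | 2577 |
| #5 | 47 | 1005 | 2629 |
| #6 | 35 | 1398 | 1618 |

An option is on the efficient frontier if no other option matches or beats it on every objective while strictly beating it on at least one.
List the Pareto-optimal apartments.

#2, #3, #6

#1: dominated by #3 (commute 24≤25, size 1212≥977, rent 1952≤3192).
#2: not dominated (best commute).
#3: not dominated.
#4: dominated by #6 (commute 35≤45, size 1398≥1345, rent 1618≤2577).
#5: dominated by #3 (commute 24≤47, size 1212≥1005, rent 1952≤2629).
#6: not dominated (best size).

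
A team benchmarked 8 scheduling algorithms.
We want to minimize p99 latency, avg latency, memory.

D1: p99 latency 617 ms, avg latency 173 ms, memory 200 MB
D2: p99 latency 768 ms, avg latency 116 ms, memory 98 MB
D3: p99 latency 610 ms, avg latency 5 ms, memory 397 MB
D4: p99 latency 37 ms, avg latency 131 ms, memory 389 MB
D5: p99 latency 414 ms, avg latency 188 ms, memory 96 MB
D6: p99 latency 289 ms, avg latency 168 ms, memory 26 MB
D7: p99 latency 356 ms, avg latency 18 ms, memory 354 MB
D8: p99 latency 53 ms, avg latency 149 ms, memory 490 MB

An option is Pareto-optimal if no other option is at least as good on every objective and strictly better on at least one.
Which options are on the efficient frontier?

D1: dominated by D6 (p99 latency 289≤617, avg latency 168≤173, memory 26≤200).
D2: not dominated.
D3: not dominated (best avg latency).
D4: not dominated (best p99 latency).
D5: dominated by D6 (p99 latency 289≤414, avg latency 168≤188, memory 26≤96).
D6: not dominated (best memory).
D7: not dominated.
D8: dominated by D4 (p99 latency 37≤53, avg latency 131≤149, memory 389≤490).

D2, D3, D4, D6, D7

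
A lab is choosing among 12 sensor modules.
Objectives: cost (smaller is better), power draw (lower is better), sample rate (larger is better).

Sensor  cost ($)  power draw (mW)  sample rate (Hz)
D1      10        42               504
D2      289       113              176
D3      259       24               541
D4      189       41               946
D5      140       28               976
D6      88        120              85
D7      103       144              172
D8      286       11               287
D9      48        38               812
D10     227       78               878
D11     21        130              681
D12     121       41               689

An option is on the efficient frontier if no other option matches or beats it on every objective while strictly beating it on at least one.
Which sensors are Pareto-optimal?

D1, D3, D5, D8, D9, D11

D1: not dominated (best cost).
D2: dominated by D1 (cost 10≤289, power draw 42≤113, sample rate 504≥176).
D3: not dominated.
D4: dominated by D5 (cost 140≤189, power draw 28≤41, sample rate 976≥946).
D5: not dominated (best sample rate).
D6: dominated by D1 (cost 10≤88, power draw 42≤120, sample rate 504≥85).
D7: dominated by D1 (cost 10≤103, power draw 42≤144, sample rate 504≥172).
D8: not dominated (best power draw).
D9: not dominated.
D10: dominated by D4 (cost 189≤227, power draw 41≤78, sample rate 946≥878).
D11: not dominated.
D12: dominated by D9 (cost 48≤121, power draw 38≤41, sample rate 812≥689).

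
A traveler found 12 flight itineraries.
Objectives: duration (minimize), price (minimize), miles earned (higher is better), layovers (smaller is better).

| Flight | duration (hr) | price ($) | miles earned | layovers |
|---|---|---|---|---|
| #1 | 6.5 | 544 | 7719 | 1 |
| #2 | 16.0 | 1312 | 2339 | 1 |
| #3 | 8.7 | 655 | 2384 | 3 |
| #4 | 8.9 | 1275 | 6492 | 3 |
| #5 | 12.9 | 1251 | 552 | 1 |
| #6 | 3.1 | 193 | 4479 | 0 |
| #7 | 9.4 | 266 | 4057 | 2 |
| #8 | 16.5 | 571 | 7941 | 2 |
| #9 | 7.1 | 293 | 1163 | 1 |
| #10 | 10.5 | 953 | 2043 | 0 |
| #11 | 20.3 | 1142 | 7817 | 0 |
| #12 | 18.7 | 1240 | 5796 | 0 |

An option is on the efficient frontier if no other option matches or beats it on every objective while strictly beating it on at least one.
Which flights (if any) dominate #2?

#1, #6

#1: duration 6.5≤16.0, price 544≤1312, miles earned 7719≥2339, layovers 1≤1 — dominates #2.
#6: duration 3.1≤16.0, price 193≤1312, miles earned 4479≥2339, layovers 0≤1 — dominates #2.
Others (#3, #4, #5, #7, #8, #9, #10, #11, #12) are each worse than #2 on at least one objective.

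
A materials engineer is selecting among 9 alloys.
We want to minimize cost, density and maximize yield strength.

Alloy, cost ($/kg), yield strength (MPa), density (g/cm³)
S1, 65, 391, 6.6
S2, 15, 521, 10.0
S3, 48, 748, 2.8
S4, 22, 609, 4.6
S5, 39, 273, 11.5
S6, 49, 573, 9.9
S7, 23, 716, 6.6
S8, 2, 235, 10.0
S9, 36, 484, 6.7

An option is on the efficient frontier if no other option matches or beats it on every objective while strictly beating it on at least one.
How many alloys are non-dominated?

5

S1: dominated by S3 (cost 48≤65, yield strength 748≥391, density 2.8≤6.6).
S2: not dominated.
S3: not dominated (best yield strength).
S4: not dominated.
S5: dominated by S2 (cost 15≤39, yield strength 521≥273, density 10.0≤11.5).
S6: dominated by S3 (cost 48≤49, yield strength 748≥573, density 2.8≤9.9).
S7: not dominated.
S8: not dominated (best cost).
S9: dominated by S4 (cost 22≤36, yield strength 609≥484, density 4.6≤6.7).
Pareto-optimal: S2, S3, S4, S7, S8 → 5.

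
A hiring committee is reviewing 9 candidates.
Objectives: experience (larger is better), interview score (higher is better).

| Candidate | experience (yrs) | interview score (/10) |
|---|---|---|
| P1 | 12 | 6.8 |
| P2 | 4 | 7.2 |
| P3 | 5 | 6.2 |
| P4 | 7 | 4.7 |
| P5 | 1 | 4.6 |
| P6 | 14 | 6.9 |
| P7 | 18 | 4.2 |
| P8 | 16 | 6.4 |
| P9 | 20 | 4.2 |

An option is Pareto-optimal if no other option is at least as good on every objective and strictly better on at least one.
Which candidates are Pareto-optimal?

P2, P6, P8, P9

P1: dominated by P6 (experience 14≥12, interview score 6.9≥6.8).
P2: not dominated (best interview score).
P3: dominated by P1 (experience 12≥5, interview score 6.8≥6.2).
P4: dominated by P1 (experience 12≥7, interview score 6.8≥4.7).
P5: dominated by P1 (experience 12≥1, interview score 6.8≥4.6).
P6: not dominated.
P7: dominated by P9 (experience 20≥18, interview score 4.2≥4.2).
P8: not dominated.
P9: not dominated (best experience).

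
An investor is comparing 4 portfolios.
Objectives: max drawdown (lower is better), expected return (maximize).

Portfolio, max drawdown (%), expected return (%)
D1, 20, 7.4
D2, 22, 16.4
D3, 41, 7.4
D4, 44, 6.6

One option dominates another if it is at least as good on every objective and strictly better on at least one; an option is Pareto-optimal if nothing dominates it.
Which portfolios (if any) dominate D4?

D1, D2, D3

D1: max drawdown 20≤44, expected return 7.4≥6.6 — dominates D4.
D2: max drawdown 22≤44, expected return 16.4≥6.6 — dominates D4.
D3: max drawdown 41≤44, expected return 7.4≥6.6 — dominates D4.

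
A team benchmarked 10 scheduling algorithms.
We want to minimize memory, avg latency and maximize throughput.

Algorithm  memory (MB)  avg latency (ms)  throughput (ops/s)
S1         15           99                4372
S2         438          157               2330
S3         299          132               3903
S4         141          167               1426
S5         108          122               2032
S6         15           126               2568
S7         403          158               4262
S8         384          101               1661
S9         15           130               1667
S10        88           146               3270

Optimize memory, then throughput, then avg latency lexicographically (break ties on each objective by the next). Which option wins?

S1

First minimize memory: best is 15, kept {S1, S6, S9}.
Then maximize throughput: best is 4372, kept {S1}.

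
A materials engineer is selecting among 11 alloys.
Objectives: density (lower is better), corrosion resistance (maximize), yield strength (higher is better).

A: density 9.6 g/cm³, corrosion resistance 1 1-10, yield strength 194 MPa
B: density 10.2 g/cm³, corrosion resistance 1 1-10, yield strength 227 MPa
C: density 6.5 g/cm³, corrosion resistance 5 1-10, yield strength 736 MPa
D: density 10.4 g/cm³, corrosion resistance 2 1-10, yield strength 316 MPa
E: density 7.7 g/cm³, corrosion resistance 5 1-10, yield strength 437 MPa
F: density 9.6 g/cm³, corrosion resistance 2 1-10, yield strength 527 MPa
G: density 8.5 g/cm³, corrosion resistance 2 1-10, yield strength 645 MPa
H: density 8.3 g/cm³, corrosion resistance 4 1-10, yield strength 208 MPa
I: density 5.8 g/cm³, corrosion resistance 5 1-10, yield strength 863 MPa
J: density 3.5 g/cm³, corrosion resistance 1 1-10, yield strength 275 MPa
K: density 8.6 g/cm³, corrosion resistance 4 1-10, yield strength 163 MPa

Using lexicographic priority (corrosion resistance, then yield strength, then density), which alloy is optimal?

First maximize corrosion resistance: best is 5, kept {C, E, I}.
Then maximize yield strength: best is 863, kept {I}.

I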